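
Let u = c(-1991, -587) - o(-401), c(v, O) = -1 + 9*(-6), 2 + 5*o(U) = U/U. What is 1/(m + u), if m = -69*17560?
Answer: -5/6058474 ≈ -8.2529e-7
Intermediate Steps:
o(U) = -⅕ (o(U) = -⅖ + (U/U)/5 = -⅖ + (⅕)*1 = -⅖ + ⅕ = -⅕)
c(v, O) = -55 (c(v, O) = -1 - 54 = -55)
m = -1211640
u = -274/5 (u = -55 - 1*(-⅕) = -55 + ⅕ = -274/5 ≈ -54.800)
1/(m + u) = 1/(-1211640 - 274/5) = 1/(-6058474/5) = -5/6058474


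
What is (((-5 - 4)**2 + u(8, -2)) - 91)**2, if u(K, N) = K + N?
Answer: 16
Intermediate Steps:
(((-5 - 4)**2 + u(8, -2)) - 91)**2 = (((-5 - 4)**2 + (8 - 2)) - 91)**2 = (((-9)**2 + 6) - 91)**2 = ((81 + 6) - 91)**2 = (87 - 91)**2 = (-4)**2 = 16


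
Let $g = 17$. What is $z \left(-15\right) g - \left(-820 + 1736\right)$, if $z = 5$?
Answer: $-2191$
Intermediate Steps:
$z \left(-15\right) g - \left(-820 + 1736\right) = 5 \left(-15\right) 17 - \left(-820 + 1736\right) = \left(-75\right) 17 - 916 = -1275 - 916 = -2191$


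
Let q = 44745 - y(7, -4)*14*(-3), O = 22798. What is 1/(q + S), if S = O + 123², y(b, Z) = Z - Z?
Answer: 1/82672 ≈ 1.2096e-5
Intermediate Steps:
y(b, Z) = 0
q = 44745 (q = 44745 - 0*14*(-3) = 44745 - 0*(-3) = 44745 - 1*0 = 44745 + 0 = 44745)
S = 37927 (S = 22798 + 123² = 22798 + 15129 = 37927)
1/(q + S) = 1/(44745 + 37927) = 1/82672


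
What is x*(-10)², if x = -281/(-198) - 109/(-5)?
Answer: 229870/99 ≈ 2321.9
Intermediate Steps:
x = 22987/990 (x = -281*(-1/198) - 109*(-⅕) = 281/198 + 109/5 = 22987/990 ≈ 23.219)
x*(-10)² = (22987/990)*(-10)² = (22987/990)*100 = 229870/99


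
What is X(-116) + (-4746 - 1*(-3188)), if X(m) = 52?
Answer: -1506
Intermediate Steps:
X(-116) + (-4746 - 1*(-3188)) = 52 + (-4746 - 1*(-3188)) = 52 + (-4746 + 3188) = 52 - 1558 = -1506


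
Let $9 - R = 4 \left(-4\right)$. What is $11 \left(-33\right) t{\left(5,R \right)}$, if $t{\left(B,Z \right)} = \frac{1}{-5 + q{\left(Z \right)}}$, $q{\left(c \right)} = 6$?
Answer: $-363$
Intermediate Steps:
$R = 25$ ($R = 9 - 4 \left(-4\right) = 9 - -16 = 9 + 16 = 25$)
$t{\left(B,Z \right)} = 1$ ($t{\left(B,Z \right)} = \frac{1}{-5 + 6} = 1^{-1} = 1$)
$11 \left(-33\right) t{\left(5,R \right)} = 11 \left(-33\right) 1 = \left(-363\right) 1 = -363$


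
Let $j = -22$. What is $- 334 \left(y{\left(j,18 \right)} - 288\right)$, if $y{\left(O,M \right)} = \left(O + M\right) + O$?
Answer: $104876$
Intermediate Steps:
$y{\left(O,M \right)} = M + 2 O$ ($y{\left(O,M \right)} = \left(M + O\right) + O = M + 2 O$)
$- 334 \left(y{\left(j,18 \right)} - 288\right) = - 334 \left(\left(18 + 2 \left(-22\right)\right) - 288\right) = - 334 \left(\left(18 - 44\right) - 288\right) = - 334 \left(-26 - 288\right) = \left(-334\right) \left(-314\right) = 104876$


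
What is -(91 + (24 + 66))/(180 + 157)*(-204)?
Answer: 36924/337 ≈ 109.57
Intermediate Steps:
-(91 + (24 + 66))/(180 + 157)*(-204) = -(91 + 90)/337*(-204) = -181*(1/337)*(-204) = -181*(-204)/337 = -1*(-36924/337) = 36924/337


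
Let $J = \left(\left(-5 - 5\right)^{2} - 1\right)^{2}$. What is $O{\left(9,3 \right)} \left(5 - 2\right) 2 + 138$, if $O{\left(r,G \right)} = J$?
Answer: $58944$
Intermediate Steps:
$J = 9801$ ($J = \left(\left(-10\right)^{2} - 1\right)^{2} = \left(100 - 1\right)^{2} = 99^{2} = 9801$)
$O{\left(r,G \right)} = 9801$
$O{\left(9,3 \right)} \left(5 - 2\right) 2 + 138 = 9801 \left(5 - 2\right) 2 + 138 = 9801 \cdot 3 \cdot 2 + 138 = 9801 \cdot 6 + 138 = 58806 + 138 = 58944$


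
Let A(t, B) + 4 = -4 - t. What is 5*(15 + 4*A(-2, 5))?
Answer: -45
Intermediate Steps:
A(t, B) = -8 - t (A(t, B) = -4 + (-4 - t) = -8 - t)
5*(15 + 4*A(-2, 5)) = 5*(15 + 4*(-8 - 1*(-2))) = 5*(15 + 4*(-8 + 2)) = 5*(15 + 4*(-6)) = 5*(15 - 24) = 5*(-9) = -45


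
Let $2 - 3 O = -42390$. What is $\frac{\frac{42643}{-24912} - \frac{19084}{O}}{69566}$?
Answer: $- \frac{404247985}{9183316389408} \approx -4.402 \cdot 10^{-5}$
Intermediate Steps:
$O = \frac{42392}{3}$ ($O = \frac{2}{3} - -14130 = \frac{2}{3} + 14130 = \frac{42392}{3} \approx 14131.0$)
$\frac{\frac{42643}{-24912} - \frac{19084}{O}}{69566} = \frac{\frac{42643}{-24912} - \frac{19084}{\frac{42392}{3}}}{69566} = \left(42643 \left(- \frac{1}{24912}\right) - \frac{14313}{10598}\right) \frac{1}{69566} = \left(- \frac{42643}{24912} - \frac{14313}{10598}\right) \frac{1}{69566} = \left(- \frac{404247985}{132008688}\right) \frac{1}{69566} = - \frac{404247985}{9183316389408}$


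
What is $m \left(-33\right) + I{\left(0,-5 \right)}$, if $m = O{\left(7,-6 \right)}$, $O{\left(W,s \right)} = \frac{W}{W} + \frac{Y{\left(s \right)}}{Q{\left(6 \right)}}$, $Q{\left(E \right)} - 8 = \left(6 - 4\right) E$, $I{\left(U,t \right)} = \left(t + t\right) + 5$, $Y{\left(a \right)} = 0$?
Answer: $-38$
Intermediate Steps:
$I{\left(U,t \right)} = 5 + 2 t$ ($I{\left(U,t \right)} = 2 t + 5 = 5 + 2 t$)
$Q{\left(E \right)} = 8 + 2 E$ ($Q{\left(E \right)} = 8 + \left(6 - 4\right) E = 8 + 2 E$)
$O{\left(W,s \right)} = 1$ ($O{\left(W,s \right)} = \frac{W}{W} + \frac{0}{8 + 2 \cdot 6} = 1 + \frac{0}{8 + 12} = 1 + \frac{0}{20} = 1 + 0 \cdot \frac{1}{20} = 1 + 0 = 1$)
$m = 1$
$m \left(-33\right) + I{\left(0,-5 \right)} = 1 \left(-33\right) + \left(5 + 2 \left(-5\right)\right) = -33 + \left(5 - 10\right) = -33 - 5 = -38$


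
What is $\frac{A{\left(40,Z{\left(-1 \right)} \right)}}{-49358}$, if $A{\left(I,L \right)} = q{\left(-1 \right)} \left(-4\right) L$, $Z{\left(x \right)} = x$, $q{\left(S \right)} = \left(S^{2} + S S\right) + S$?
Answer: $- \frac{2}{24679} \approx -8.1041 \cdot 10^{-5}$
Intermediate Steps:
$q{\left(S \right)} = S + 2 S^{2}$ ($q{\left(S \right)} = \left(S^{2} + S^{2}\right) + S = 2 S^{2} + S = S + 2 S^{2}$)
$A{\left(I,L \right)} = - 4 L$ ($A{\left(I,L \right)} = - (1 + 2 \left(-1\right)) \left(-4\right) L = - (1 - 2) \left(-4\right) L = \left(-1\right) \left(-1\right) \left(-4\right) L = 1 \left(-4\right) L = - 4 L$)
$\frac{A{\left(40,Z{\left(-1 \right)} \right)}}{-49358} = \frac{\left(-4\right) \left(-1\right)}{-49358} = 4 \left(- \frac{1}{49358}\right) = - \frac{2}{24679}$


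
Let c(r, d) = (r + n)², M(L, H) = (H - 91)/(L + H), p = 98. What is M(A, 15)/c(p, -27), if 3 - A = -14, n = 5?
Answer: -19/84872 ≈ -0.00022387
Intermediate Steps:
A = 17 (A = 3 - 1*(-14) = 3 + 14 = 17)
M(L, H) = (-91 + H)/(H + L)
c(r, d) = (5 + r)² (c(r, d) = (r + 5)² = (5 + r)²)
M(A, 15)/c(p, -27) = ((-91 + 15)/(15 + 17))/((5 + 98)²) = (-76/32)/(103²) = ((1/32)*(-76))/10609 = -19/8*1/10609 = -19/84872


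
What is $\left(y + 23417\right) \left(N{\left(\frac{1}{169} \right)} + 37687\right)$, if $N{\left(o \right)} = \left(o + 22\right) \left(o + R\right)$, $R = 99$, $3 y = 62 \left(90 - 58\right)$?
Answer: $\frac{27415703862675}{28561} \approx 9.599 \cdot 10^{8}$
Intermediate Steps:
$y = \frac{1984}{3}$ ($y = \frac{62 \left(90 - 58\right)}{3} = \frac{62 \cdot 32}{3} = \frac{1}{3} \cdot 1984 = \frac{1984}{3} \approx 661.33$)
$N{\left(o \right)} = \left(22 + o\right) \left(99 + o\right)$ ($N{\left(o \right)} = \left(o + 22\right) \left(o + 99\right) = \left(22 + o\right) \left(99 + o\right)$)
$\left(y + 23417\right) \left(N{\left(\frac{1}{169} \right)} + 37687\right) = \left(\frac{1984}{3} + 23417\right) \left(\left(2178 + \left(\frac{1}{169}\right)^{2} + \frac{121}{169}\right) + 37687\right) = \frac{72235 \left(\left(2178 + \left(\frac{1}{169}\right)^{2} + 121 \cdot \frac{1}{169}\right) + 37687\right)}{3} = \frac{72235 \left(\left(2178 + \frac{1}{28561} + \frac{121}{169}\right) + 37687\right)}{3} = \frac{72235 \left(\frac{62226308}{28561} + 37687\right)}{3} = \frac{72235}{3} \cdot \frac{1138604715}{28561} = \frac{27415703862675}{28561}$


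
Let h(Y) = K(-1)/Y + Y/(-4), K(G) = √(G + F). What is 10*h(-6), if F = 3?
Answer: 15 - 5*√2/3 ≈ 12.643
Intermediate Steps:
K(G) = √(3 + G) (K(G) = √(G + 3) = √(3 + G))
h(Y) = -Y/4 + √2/Y (h(Y) = √(3 - 1)/Y + Y/(-4) = √2/Y + Y*(-¼) = √2/Y - Y/4 = -Y/4 + √2/Y)
10*h(-6) = 10*(-¼*(-6) + √2/(-6)) = 10*(3/2 + √2*(-⅙)) = 10*(3/2 - √2/6) = 15 - 5*√2/3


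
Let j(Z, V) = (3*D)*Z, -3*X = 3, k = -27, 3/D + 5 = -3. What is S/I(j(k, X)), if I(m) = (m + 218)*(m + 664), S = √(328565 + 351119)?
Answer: 128*√169921/11037785 ≈ 0.0047803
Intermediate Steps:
D = -3/8 (D = 3/(-5 - 3) = 3/(-8) = 3*(-⅛) = -3/8 ≈ -0.37500)
X = -1 (X = -⅓*3 = -1)
S = 2*√169921 (S = √679684 = 2*√169921 ≈ 824.43)
j(Z, V) = -9*Z/8 (j(Z, V) = (3*(-3/8))*Z = -9*Z/8)
I(m) = (218 + m)*(664 + m)
S/I(j(k, X)) = (2*√169921)/(144752 + (-9/8*(-27))² + 882*(-9/8*(-27))) = (2*√169921)/(144752 + (243/8)² + 882*(243/8)) = (2*√169921)/(144752 + 59049/64 + 107163/4) = (2*√169921)/(11037785/64) = (2*√169921)*(64/11037785) = 128*√169921/11037785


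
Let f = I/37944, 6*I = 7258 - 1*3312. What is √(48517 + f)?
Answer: √17463059187954/18972 ≈ 220.27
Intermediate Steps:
I = 1973/3 (I = (7258 - 1*3312)/6 = (7258 - 3312)/6 = (⅙)*3946 = 1973/3 ≈ 657.67)
f = 1973/113832 (f = (1973/3)/37944 = (1973/3)*(1/37944) = 1973/113832 ≈ 0.017333)
√(48517 + f) = √(48517 + 1973/113832) = √(5522789117/113832) = √17463059187954/18972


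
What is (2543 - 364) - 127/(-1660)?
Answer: 3617267/1660 ≈ 2179.1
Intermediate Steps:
(2543 - 364) - 127/(-1660) = 2179 - 127*(-1/1660) = 2179 + 127/1660 = 3617267/1660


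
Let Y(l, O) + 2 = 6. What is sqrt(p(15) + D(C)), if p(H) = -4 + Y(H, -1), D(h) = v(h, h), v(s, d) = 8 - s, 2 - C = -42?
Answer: 6*I ≈ 6.0*I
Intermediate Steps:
C = 44 (C = 2 - 1*(-42) = 2 + 42 = 44)
D(h) = 8 - h
Y(l, O) = 4 (Y(l, O) = -2 + 6 = 4)
p(H) = 0 (p(H) = -4 + 4 = 0)
sqrt(p(15) + D(C)) = sqrt(0 + (8 - 1*44)) = sqrt(0 + (8 - 44)) = sqrt(0 - 36) = sqrt(-36) = 6*I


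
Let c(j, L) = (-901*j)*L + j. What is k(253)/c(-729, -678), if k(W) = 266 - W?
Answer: -13/445330791 ≈ -2.9192e-8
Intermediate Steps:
c(j, L) = j - 901*L*j (c(j, L) = -901*L*j + j = j - 901*L*j)
k(253)/c(-729, -678) = (266 - 1*253)/((-729*(1 - 901*(-678)))) = (266 - 253)/((-729*(1 + 610878))) = 13/((-729*610879)) = 13/(-445330791) = 13*(-1/445330791) = -13/445330791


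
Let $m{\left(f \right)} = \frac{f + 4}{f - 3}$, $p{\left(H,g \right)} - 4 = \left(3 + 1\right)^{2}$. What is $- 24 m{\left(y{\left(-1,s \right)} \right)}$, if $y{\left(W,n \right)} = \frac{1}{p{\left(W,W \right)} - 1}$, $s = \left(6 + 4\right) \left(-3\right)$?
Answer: $33$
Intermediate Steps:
$s = -30$ ($s = 10 \left(-3\right) = -30$)
$p{\left(H,g \right)} = 20$ ($p{\left(H,g \right)} = 4 + \left(3 + 1\right)^{2} = 4 + 4^{2} = 4 + 16 = 20$)
$y{\left(W,n \right)} = \frac{1}{19}$ ($y{\left(W,n \right)} = \frac{1}{20 - 1} = \frac{1}{19}$)
$m{\left(f \right)} = \frac{4 + f}{-3 + f}$
$- 24 m{\left(y{\left(-1,s \right)} \right)} = - 24 \frac{4 + \frac{1}{19}}{-3 + \frac{1}{19}} = - 24 \frac{1}{- \frac{56}{19}} \cdot \frac{77}{19} = - 24 \left(\left(- \frac{19}{56}\right) \frac{77}{19}\right) = \left(-24\right) \left(- \frac{11}{8}\right) = 33$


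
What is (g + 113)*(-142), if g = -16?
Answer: -13774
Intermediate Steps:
(g + 113)*(-142) = (-16 + 113)*(-142) = 97*(-142) = -13774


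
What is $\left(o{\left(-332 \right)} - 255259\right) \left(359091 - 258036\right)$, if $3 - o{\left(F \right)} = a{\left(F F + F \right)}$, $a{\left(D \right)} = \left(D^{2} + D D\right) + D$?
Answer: $-2440768123842180$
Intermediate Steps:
$a{\left(D \right)} = D + 2 D^{2}$ ($a{\left(D \right)} = \left(D^{2} + D^{2}\right) + D = 2 D^{2} + D = D + 2 D^{2}$)
$o{\left(F \right)} = 3 - \left(F + F^{2}\right) \left(1 + 2 F + 2 F^{2}\right)$ ($o{\left(F \right)} = 3 - \left(F F + F\right) \left(1 + 2 \left(F F + F\right)\right) = 3 - \left(F^{2} + F\right) \left(1 + 2 \left(F^{2} + F\right)\right) = 3 - \left(F + F^{2}\right) \left(1 + 2 \left(F + F^{2}\right)\right) = 3 - \left(F + F^{2}\right) \left(1 + \left(2 F + 2 F^{2}\right)\right) = 3 - \left(F + F^{2}\right) \left(1 + 2 F + 2 F^{2}\right)$)
$\left(o{\left(-332 \right)} - 255259\right) \left(359091 - 258036\right) = \left(\left(3 - - 332 \left(1 - 332\right) \left(1 + 2 \left(-332\right) \left(1 - 332\right)\right)\right) - 255259\right) \left(359091 - 258036\right) = \left(\left(3 - \left(-332\right) \left(-331\right) \left(1 + 2 \left(-332\right) \left(-331\right)\right)\right) - 255259\right) 101055 = \left(\left(3 - \left(-332\right) \left(-331\right) \left(1 + 219784\right)\right) - 255259\right) 101055 = \left(\left(3 - \left(-332\right) \left(-331\right) 219785\right) - 255259\right) 101055 = \left(\left(3 - 24152613220\right) - 255259\right) 101055 = \left(-24152613217 - 255259\right) 101055 = \left(-24152868476\right) 101055 = -2440768123842180$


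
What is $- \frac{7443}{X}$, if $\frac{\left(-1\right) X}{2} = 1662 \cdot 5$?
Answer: $\frac{2481}{5540} \approx 0.44783$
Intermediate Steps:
$X = -16620$ ($X = - 2 \cdot 1662 \cdot 5 = \left(-2\right) 8310 = -16620$)
$- \frac{7443}{X} = - \frac{7443}{-16620} = \left(-7443\right) \left(- \frac{1}{16620}\right) = \frac{2481}{5540}$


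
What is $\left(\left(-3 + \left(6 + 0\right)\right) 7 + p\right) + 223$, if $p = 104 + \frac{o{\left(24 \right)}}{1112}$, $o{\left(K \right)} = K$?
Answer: $\frac{48375}{139} \approx 348.02$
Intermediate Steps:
$p = \frac{14459}{139}$ ($p = 104 + \frac{24}{1112} = 104 + 24 \cdot \frac{1}{1112} = 104 + \frac{3}{139} = \frac{14459}{139} \approx 104.02$)
$\left(\left(-3 + \left(6 + 0\right)\right) 7 + p\right) + 223 = \left(\left(-3 + \left(6 + 0\right)\right) 7 + \frac{14459}{139}\right) + 223 = \left(\left(-3 + 6\right) 7 + \frac{14459}{139}\right) + 223 = \left(3 \cdot 7 + \frac{14459}{139}\right) + 223 = \left(21 + \frac{14459}{139}\right) + 223 = \frac{17378}{139} + 223 = \frac{48375}{139}$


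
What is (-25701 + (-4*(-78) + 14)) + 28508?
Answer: 3133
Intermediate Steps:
(-25701 + (-4*(-78) + 14)) + 28508 = (-25701 + (312 + 14)) + 28508 = (-25701 + 326) + 28508 = -25375 + 28508 = 3133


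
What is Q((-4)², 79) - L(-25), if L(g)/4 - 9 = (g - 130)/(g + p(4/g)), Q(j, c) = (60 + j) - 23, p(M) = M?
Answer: -4807/629 ≈ -7.6423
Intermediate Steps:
Q(j, c) = 37 + j
L(g) = 36 + 4*(-130 + g)/(g + 4/g) (L(g) = 36 + 4*((g - 130)/(g + 4/g)) = 36 + 4*((-130 + g)/(g + 4/g)) = 36 + 4*(-130 + g)/(g + 4/g))
Q((-4)², 79) - L(-25) = (37 + (-4)²) - 8*(18 + 5*(-25)*(-13 - 25))/(4 + (-25)²) = (37 + 16) - 8*(18 + 5*(-25)*(-38))/(4 + 625) = 53 - 8*(18 + 4750)/629 = 53 - 8*4768/629 = 53 - 1*38144/629 = 53 - 38144/629 = -4807/629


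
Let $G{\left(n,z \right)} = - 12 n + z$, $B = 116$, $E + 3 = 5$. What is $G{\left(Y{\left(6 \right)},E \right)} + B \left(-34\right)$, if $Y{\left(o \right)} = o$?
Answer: $-4014$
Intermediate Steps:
$E = 2$ ($E = -3 + 5 = 2$)
$G{\left(n,z \right)} = z - 12 n$
$G{\left(Y{\left(6 \right)},E \right)} + B \left(-34\right) = \left(2 - 72\right) + 116 \left(-34\right) = \left(2 - 72\right) - 3944 = -70 - 3944 = -4014$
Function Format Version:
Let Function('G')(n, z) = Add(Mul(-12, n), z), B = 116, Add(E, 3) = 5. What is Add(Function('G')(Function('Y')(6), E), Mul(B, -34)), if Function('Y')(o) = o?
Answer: -4014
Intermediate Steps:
E = 2 (E = Add(-3, 5) = 2)
Function('G')(n, z) = Add(z, Mul(-12, n))
Add(Function('G')(Function('Y')(6), E), Mul(B, -34)) = Add(Add(2, Mul(-12, 6)), Mul(116, -34)) = Add(Add(2, -72), -3944) = Add(-70, -3944) = -4014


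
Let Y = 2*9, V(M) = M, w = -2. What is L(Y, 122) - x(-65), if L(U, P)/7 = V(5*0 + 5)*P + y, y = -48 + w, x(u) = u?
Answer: 3985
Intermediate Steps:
y = -50 (y = -48 - 2 = -50)
Y = 18
L(U, P) = -350 + 35*P (L(U, P) = 7*((5*0 + 5)*P - 50) = 7*((0 + 5)*P - 50) = 7*(5*P - 50) = 7*(-50 + 5*P) = -350 + 35*P)
L(Y, 122) - x(-65) = (-350 + 35*122) - 1*(-65) = (-350 + 4270) + 65 = 3920 + 65 = 3985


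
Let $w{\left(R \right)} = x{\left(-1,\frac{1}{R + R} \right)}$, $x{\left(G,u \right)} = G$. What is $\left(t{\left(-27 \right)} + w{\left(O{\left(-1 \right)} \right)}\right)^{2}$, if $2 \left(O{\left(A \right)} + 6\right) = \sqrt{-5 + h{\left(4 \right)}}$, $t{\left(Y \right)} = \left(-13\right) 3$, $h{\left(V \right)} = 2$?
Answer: $1600$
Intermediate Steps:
$t{\left(Y \right)} = -39$
$O{\left(A \right)} = -6 + \frac{i \sqrt{3}}{2}$ ($O{\left(A \right)} = -6 + \frac{\sqrt{-5 + 2}}{2} = -6 + \frac{\sqrt{-3}}{2} = -6 + \frac{i \sqrt{3}}{2}$)
$w{\left(R \right)} = -1$
$\left(t{\left(-27 \right)} + w{\left(O{\left(-1 \right)} \right)}\right)^{2} = \left(-39 - 1\right)^{2} = \left(-40\right)^{2} = 1600$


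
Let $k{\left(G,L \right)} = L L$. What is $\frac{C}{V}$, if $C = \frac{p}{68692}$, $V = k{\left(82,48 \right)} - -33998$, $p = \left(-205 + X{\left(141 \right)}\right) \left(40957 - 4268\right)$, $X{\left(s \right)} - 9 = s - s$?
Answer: $- \frac{256823}{89059178} \approx -0.0028837$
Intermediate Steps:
$k{\left(G,L \right)} = L^{2}$
$X{\left(s \right)} = 9$ ($X{\left(s \right)} = 9 + \left(s - s\right) = 9 + 0 = 9$)
$p = -7191044$ ($p = \left(-205 + 9\right) \left(40957 - 4268\right) = \left(-196\right) 36689 = -7191044$)
$V = 36302$ ($V = 48^{2} - -33998 = 2304 + 33998 = 36302$)
$C = - \frac{1797761}{17173}$ ($C = - \frac{7191044}{68692} = \left(-7191044\right) \frac{1}{68692} = - \frac{1797761}{17173} \approx -104.69$)
$\frac{C}{V} = - \frac{1797761}{17173 \cdot 36302} = \left(- \frac{1797761}{17173}\right) \frac{1}{36302} = - \frac{256823}{89059178}$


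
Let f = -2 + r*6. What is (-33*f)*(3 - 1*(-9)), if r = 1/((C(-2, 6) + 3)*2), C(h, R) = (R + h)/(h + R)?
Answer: 495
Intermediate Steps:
C(h, R) = 1 (C(h, R) = (R + h)/(R + h) = 1)
r = 1/8 (r = 1/((1 + 3)*2) = (1/2)/4 = (1/4)*(1/2) = 1/8 ≈ 0.12500)
f = -5/4 (f = -2 + (1/8)*6 = -2 + 3/4 = -5/4 ≈ -1.2500)
(-33*f)*(3 - 1*(-9)) = (-33*(-5/4))*(3 - 1*(-9)) = 165*(3 + 9)/4 = (165/4)*12 = 495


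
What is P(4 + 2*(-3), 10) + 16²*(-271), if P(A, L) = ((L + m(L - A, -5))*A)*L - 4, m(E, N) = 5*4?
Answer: -69980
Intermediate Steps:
m(E, N) = 20
P(A, L) = -4 + A*L*(20 + L) (P(A, L) = ((L + 20)*A)*L - 4 = ((20 + L)*A)*L - 4 = (A*(20 + L))*L - 4 = A*L*(20 + L) - 4 = -4 + A*L*(20 + L))
P(4 + 2*(-3), 10) + 16²*(-271) = (-4 + (4 + 2*(-3))*10² + 20*(4 + 2*(-3))*10) + 16²*(-271) = (-4 + (4 - 6)*100 + 20*(4 - 6)*10) + 256*(-271) = (-4 - 2*100 + 20*(-2)*10) - 69376 = (-4 - 200 - 400) - 69376 = -604 - 69376 = -69980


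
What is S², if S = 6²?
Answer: 1296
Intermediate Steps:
S = 36
S² = 36² = 1296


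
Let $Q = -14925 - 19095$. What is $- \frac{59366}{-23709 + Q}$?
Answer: $\frac{59366}{57729} \approx 1.0284$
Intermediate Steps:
$Q = -34020$
$- \frac{59366}{-23709 + Q} = - \frac{59366}{-23709 - 34020} = - \frac{59366}{-57729} = \left(-59366\right) \left(- \frac{1}{57729}\right) = \frac{59366}{57729}$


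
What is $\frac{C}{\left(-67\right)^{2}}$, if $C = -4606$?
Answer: $- \frac{4606}{4489} \approx -1.0261$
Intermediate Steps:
$\frac{C}{\left(-67\right)^{2}} = - \frac{4606}{\left(-67\right)^{2}} = - \frac{4606}{4489}$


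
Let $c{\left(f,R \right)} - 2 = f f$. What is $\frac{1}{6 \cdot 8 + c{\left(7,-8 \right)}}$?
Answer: $\frac{1}{99} \approx 0.010101$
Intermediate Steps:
$c{\left(f,R \right)} = 2 + f^{2}$ ($c{\left(f,R \right)} = 2 + f f = 2 + f^{2}$)
$\frac{1}{6 \cdot 8 + c{\left(7,-8 \right)}} = \frac{1}{6 \cdot 8 + \left(2 + 7^{2}\right)} = \frac{1}{48 + \left(2 + 49\right)} = \frac{1}{48 + 51} = \frac{1}{99}$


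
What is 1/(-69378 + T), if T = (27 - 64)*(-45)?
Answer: -1/67713 ≈ -1.4768e-5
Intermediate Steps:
T = 1665 (T = -37*(-45) = 1665)
1/(-69378 + T) = 1/(-69378 + 1665) = 1/(-67713) = -1/67713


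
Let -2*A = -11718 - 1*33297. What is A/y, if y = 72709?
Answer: 45015/145418 ≈ 0.30956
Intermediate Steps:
A = 45015/2 (A = -(-11718 - 1*33297)/2 = -(-11718 - 33297)/2 = -½*(-45015) = 45015/2 ≈ 22508.)
A/y = (45015/2)/72709 = (45015/2)*(1/72709) = 45015/145418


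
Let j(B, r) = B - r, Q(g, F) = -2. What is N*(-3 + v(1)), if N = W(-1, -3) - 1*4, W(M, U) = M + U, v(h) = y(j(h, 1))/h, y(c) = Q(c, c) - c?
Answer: 40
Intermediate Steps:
y(c) = -2 - c
v(h) = (-1 - h)/h (v(h) = (-2 - (h - 1*1))/h = (-2 - (h - 1))/h = (-2 - (-1 + h))/h = (-2 + (1 - h))/h = (-1 - h)/h)
N = -8 (N = (-1 - 3) - 1*4 = -4 - 4 = -8)
N*(-3 + v(1)) = -8*(-3 + (-1 - 1*1)/1) = -8*(-3 + 1*(-1 - 1)) = -8*(-3 + 1*(-2)) = -8*(-3 - 2) = -8*(-5) = 40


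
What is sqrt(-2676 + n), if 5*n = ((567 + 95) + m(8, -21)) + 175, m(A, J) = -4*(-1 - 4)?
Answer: I*sqrt(62615)/5 ≈ 50.046*I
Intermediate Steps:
m(A, J) = 20 (m(A, J) = -4*(-5) = 20)
n = 857/5 (n = (((567 + 95) + 20) + 175)/5 = ((662 + 20) + 175)/5 = (682 + 175)/5 = (1/5)*857 = 857/5 ≈ 171.40)
sqrt(-2676 + n) = sqrt(-2676 + 857/5) = sqrt(-12523/5) = I*sqrt(62615)/5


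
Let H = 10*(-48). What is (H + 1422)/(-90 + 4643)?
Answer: 6/29 ≈ 0.20690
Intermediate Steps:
H = -480
(H + 1422)/(-90 + 4643) = (-480 + 1422)/(-90 + 4643) = 942/4553 = 942*(1/4553) = 6/29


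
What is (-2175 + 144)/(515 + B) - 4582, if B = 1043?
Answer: -7140787/1558 ≈ -4583.3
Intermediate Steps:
(-2175 + 144)/(515 + B) - 4582 = (-2175 + 144)/(515 + 1043) - 4582 = -2031/1558 - 4582 = -7140787/1558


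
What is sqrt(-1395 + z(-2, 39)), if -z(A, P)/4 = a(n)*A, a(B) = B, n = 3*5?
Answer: 5*I*sqrt(51) ≈ 35.707*I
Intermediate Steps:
n = 15
z(A, P) = -60*A
sqrt(-1395 + z(-2, 39)) = sqrt(-1395 - 60*(-2)) = sqrt(-1395 + 120) = sqrt(-1275) = 5*I*sqrt(51)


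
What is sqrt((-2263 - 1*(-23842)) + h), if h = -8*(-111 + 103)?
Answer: sqrt(21643) ≈ 147.12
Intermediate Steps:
h = 64 (h = -8*(-8) = 64)
sqrt((-2263 - 1*(-23842)) + h) = sqrt((-2263 - 1*(-23842)) + 64) = sqrt((-2263 + 23842) + 64) = sqrt(21579 + 64) = sqrt(21643)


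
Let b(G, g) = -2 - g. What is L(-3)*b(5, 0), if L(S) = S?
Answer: 6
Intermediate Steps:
L(-3)*b(5, 0) = -3*(-2 - 1*0) = -3*(-2 + 0) = -3*(-2) = 6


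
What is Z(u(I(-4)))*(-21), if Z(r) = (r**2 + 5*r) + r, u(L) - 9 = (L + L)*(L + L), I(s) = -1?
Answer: -5187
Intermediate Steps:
u(L) = 9 + 4*L**2 (u(L) = 9 + (L + L)*(L + L) = 9 + (2*L)*(2*L) = 9 + 4*L**2)
Z(r) = r**2 + 6*r
Z(u(I(-4)))*(-21) = ((9 + 4*(-1)**2)*(6 + (9 + 4*(-1)**2)))*(-21) = ((9 + 4*1)*(6 + (9 + 4*1)))*(-21) = ((9 + 4)*(6 + (9 + 4)))*(-21) = (13*(6 + 13))*(-21) = (13*19)*(-21) = 247*(-21) = -5187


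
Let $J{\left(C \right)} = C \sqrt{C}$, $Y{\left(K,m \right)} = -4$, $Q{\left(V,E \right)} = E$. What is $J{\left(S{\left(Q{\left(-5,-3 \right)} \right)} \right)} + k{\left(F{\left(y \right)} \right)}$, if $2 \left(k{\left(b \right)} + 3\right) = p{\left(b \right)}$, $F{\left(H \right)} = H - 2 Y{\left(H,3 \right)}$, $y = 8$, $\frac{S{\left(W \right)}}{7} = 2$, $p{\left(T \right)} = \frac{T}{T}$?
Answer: $- \frac{5}{2} + 14 \sqrt{14} \approx 49.883$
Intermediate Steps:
$p{\left(T \right)} = 1$
$S{\left(W \right)} = 14$ ($S{\left(W \right)} = 7 \cdot 2 = 14$)
$F{\left(H \right)} = 8 + H$ ($F{\left(H \right)} = H - -8 = H + 8 = 8 + H$)
$k{\left(b \right)} = - \frac{5}{2}$ ($k{\left(b \right)} = -3 + \frac{1}{2} \cdot 1 = -3 + \frac{1}{2} = - \frac{5}{2}$)
$J{\left(C \right)} = C^{\frac{3}{2}}$
$J{\left(S{\left(Q{\left(-5,-3 \right)} \right)} \right)} + k{\left(F{\left(y \right)} \right)} = 14^{\frac{3}{2}} - \frac{5}{2} = 14 \sqrt{14} - \frac{5}{2} = - \frac{5}{2} + 14 \sqrt{14}$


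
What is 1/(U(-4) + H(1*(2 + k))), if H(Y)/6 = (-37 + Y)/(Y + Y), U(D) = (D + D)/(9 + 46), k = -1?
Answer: -55/5948 ≈ -0.0092468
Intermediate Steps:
U(D) = 2*D/55 (U(D) = (2*D)/55 = (2*D)*(1/55) = 2*D/55)
H(Y) = 3*(-37 + Y)/Y (H(Y) = 6*((-37 + Y)/(Y + Y)) = 6*((-37 + Y)/((2*Y))) = 6*((-37 + Y)*(1/(2*Y))) = 6*((-37 + Y)/(2*Y)) = 3*(-37 + Y)/Y)
1/(U(-4) + H(1*(2 + k))) = 1/((2/55)*(-4) + (3 - 111/(2 - 1))) = 1/(-8/55 + (3 - 111/1)) = 1/(-8/55 + (3 - 111*1)) = 1/(-8/55 + (3 - 111)) = 1/(-8/55 - 108) = 1/(-5948/55) = -55/5948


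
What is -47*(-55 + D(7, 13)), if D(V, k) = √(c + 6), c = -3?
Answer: 2585 - 47*√3 ≈ 2503.6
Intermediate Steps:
D(V, k) = √3 (D(V, k) = √(-3 + 6) = √3)
-47*(-55 + D(7, 13)) = -47*(-55 + √3) = 2585 - 47*√3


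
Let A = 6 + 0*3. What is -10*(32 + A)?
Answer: -380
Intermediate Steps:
A = 6 (A = 6 + 0 = 6)
-10*(32 + A) = -10*(32 + 6) = -10*38 = -380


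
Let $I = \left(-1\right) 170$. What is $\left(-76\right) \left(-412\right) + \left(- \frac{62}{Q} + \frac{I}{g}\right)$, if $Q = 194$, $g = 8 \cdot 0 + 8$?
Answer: $\frac{12140687}{388} \approx 31290.0$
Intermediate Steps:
$I = -170$
$g = 8$ ($g = 0 + 8 = 8$)
$\left(-76\right) \left(-412\right) + \left(- \frac{62}{Q} + \frac{I}{g}\right) = \left(-76\right) \left(-412\right) - \left(\frac{31}{97} + \frac{85}{4}\right) = 31312 - \frac{8369}{388} = \frac{12140687}{388}$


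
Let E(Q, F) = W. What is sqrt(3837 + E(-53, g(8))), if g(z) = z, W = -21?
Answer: 6*sqrt(106) ≈ 61.774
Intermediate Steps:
E(Q, F) = -21
sqrt(3837 + E(-53, g(8))) = sqrt(3837 - 21) = sqrt(3816) = 6*sqrt(106)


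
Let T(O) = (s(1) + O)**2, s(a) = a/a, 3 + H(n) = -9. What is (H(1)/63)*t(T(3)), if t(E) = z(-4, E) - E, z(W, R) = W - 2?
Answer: 88/21 ≈ 4.1905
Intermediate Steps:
H(n) = -12 (H(n) = -3 - 9 = -12)
s(a) = 1
z(W, R) = -2 + W
T(O) = (1 + O)**2
t(E) = -6 - E (t(E) = (-2 - 4) - E = -6 - E)
(H(1)/63)*t(T(3)) = (-12/63)*(-6 - (1 + 3)**2) = ((1/63)*(-12))*(-6 - 1*4**2) = -4*(-6 - 1*16)/21 = -4*(-6 - 16)/21 = -4/21*(-22) = 88/21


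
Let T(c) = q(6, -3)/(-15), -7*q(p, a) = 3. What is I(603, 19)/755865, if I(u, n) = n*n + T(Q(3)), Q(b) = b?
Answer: 468/979825 ≈ 0.00047764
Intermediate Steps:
q(p, a) = -3/7 (q(p, a) = -1/7*3 = -3/7)
T(c) = 1/35 (T(c) = -3/7/(-15) = -3/7*(-1/15) = 1/35)
I(u, n) = 1/35 + n**2 (I(u, n) = n*n + 1/35 = n**2 + 1/35 = 1/35 + n**2)
I(603, 19)/755865 = (1/35 + 19**2)/755865 = (1/35 + 361)*(1/755865) = (12636/35)*(1/755865) = 468/979825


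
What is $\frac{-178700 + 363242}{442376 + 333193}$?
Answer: $\frac{61514}{258523} \approx 0.23794$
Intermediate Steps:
$\frac{-178700 + 363242}{442376 + 333193} = \frac{184542}{775569} = 184542 \cdot \frac{1}{775569} = \frac{61514}{258523}$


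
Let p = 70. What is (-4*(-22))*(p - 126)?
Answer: -4928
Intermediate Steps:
(-4*(-22))*(p - 126) = (-4*(-22))*(70 - 126) = 88*(-56) = -4928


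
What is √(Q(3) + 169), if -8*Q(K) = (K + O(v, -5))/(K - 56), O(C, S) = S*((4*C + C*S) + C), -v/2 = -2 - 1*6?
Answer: √7595854/212 ≈ 13.000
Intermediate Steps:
v = 16 (v = -2*(-2 - 1*6) = -2*(-2 - 6) = -2*(-8) = 16)
O(C, S) = S*(5*C + C*S)
Q(K) = -K/(8*(-56 + K)) (Q(K) = -(K + 16*(-5)*(5 - 5))/(8*(K - 56)) = -(K + 16*(-5)*0)/(8*(-56 + K)) = -(K + 0)/(8*(-56 + K)) = -K/(8*(-56 + K)))
√(Q(3) + 169) = √(-1*3/(-448 + 8*3) + 169) = √(-1*3/(-448 + 24) + 169) = √(-1*3/(-424) + 169) = √(-1*3*(-1/424) + 169) = √(3/424 + 169) = √(71659/424) = √7595854/212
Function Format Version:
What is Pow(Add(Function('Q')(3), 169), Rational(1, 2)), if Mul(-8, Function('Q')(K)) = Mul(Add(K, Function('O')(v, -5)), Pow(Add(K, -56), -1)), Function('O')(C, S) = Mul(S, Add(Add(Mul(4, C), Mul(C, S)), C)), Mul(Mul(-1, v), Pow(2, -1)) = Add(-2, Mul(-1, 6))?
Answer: Mul(Rational(1, 212), Pow(7595854, Rational(1, 2))) ≈ 13.000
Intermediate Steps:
v = 16 (v = Mul(-2, Add(-2, Mul(-1, 6))) = Mul(-2, Add(-2, -6)) = Mul(-2, -8) = 16)
Function('O')(C, S) = Mul(S, Add(Mul(5, C), Mul(C, S)))
Function('Q')(K) = Mul(Rational(-1, 8), K, Pow(Add(-56, K), -1)) (Function('Q')(K) = Mul(Rational(-1, 8), Mul(Add(K, Mul(16, -5, Add(5, -5))), Pow(Add(K, -56), -1))) = Mul(Rational(-1, 8), Mul(Add(K, Mul(16, -5, 0)), Pow(Add(-56, K), -1))) = Mul(Rational(-1, 8), Mul(Add(K, 0), Pow(Add(-56, K), -1))) = Mul(Rational(-1, 8), Mul(K, Pow(Add(-56, K), -1))) = Mul(Rational(-1, 8), K, Pow(Add(-56, K), -1)))
Pow(Add(Function('Q')(3), 169), Rational(1, 2)) = Pow(Add(Mul(-1, 3, Pow(Add(-448, Mul(8, 3)), -1)), 169), Rational(1, 2)) = Pow(Add(Mul(-1, 3, Pow(Add(-448, 24), -1)), 169), Rational(1, 2)) = Pow(Add(Mul(-1, 3, Pow(-424, -1)), 169), Rational(1, 2)) = Pow(Add(Mul(-1, 3, Rational(-1, 424)), 169), Rational(1, 2)) = Pow(Add(Rational(3, 424), 169), Rational(1, 2)) = Pow(Rational(71659, 424), Rational(1, 2)) = Mul(Rational(1, 212), Pow(7595854, Rational(1, 2)))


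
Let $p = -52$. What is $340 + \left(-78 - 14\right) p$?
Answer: $5124$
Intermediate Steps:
$340 + \left(-78 - 14\right) p = 340 + \left(-78 - 14\right) \left(-52\right) = 340 - -4784 = 340 + 4784 = 5124$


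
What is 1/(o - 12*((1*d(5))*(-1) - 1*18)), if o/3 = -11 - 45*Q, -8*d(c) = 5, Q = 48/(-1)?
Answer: 2/13311 ≈ 0.00015025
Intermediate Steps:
Q = -48 (Q = 48*(-1) = -48)
d(c) = -5/8 (d(c) = -⅛*5 = -5/8)
o = 6447 (o = 3*(-11 - 45*(-48)) = 3*(-11 + 2160) = 3*2149 = 6447)
1/(o - 12*((1*d(5))*(-1) - 1*18)) = 1/(6447 - 12*((1*(-5/8))*(-1) - 1*18)) = 1/(6447 - 12*(-5/8*(-1) - 18)) = 1/(6447 - 12*(5/8 - 18)) = 1/(6447 - 12*(-139/8)) = 1/(6447 + 417/2) = 1/(13311/2) = 2/13311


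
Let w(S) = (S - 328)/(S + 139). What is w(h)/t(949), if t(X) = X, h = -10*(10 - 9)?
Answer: -26/9417 ≈ -0.0027610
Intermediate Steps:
h = -10 (h = -10*1 = -10)
w(S) = (-328 + S)/(139 + S)
w(h)/t(949) = ((-328 - 10)/(139 - 10))/949 = (-338/129)*(1/949) = ((1/129)*(-338))*(1/949) = -338/129*1/949 = -26/9417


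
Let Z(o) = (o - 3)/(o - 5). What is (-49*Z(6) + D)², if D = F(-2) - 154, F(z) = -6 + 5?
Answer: 91204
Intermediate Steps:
F(z) = -1
Z(o) = (-3 + o)/(-5 + o)
D = -155 (D = -1 - 154 = -155)
(-49*Z(6) + D)² = (-49*(-3 + 6)/(-5 + 6) - 155)² = (-49*3/1 - 155)² = (-49*3 - 155)² = (-147 - 155)² = (-302)² = 91204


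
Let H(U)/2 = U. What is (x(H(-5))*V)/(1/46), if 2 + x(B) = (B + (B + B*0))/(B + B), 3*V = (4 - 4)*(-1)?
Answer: 0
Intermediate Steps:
V = 0 (V = ((4 - 4)*(-1))/3 = (0*(-1))/3 = (⅓)*0 = 0)
H(U) = 2*U
x(B) = -1 (x(B) = -2 + (B + (B + B*0))/(B + B) = -2 + (B + (B + 0))/((2*B)) = -2 + (B + B)*(1/(2*B)) = -2 + (2*B)*(1/(2*B)) = -2 + 1 = -1)
(x(H(-5))*V)/(1/46) = (-1*0)/(1/46) = 0/(1/46) = 0*46 = 0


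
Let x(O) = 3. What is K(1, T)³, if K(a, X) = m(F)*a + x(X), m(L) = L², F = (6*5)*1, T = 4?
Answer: 736314327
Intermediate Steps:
F = 30 (F = 30*1 = 30)
K(a, X) = 3 + 900*a (K(a, X) = 30²*a + 3 = 900*a + 3 = 3 + 900*a)
K(1, T)³ = (3 + 900*1)³ = (3 + 900)³ = 903³ = 736314327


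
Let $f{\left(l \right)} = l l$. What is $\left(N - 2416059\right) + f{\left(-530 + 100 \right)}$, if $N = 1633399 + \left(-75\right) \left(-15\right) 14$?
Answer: $-582010$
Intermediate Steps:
$f{\left(l \right)} = l^{2}$
$N = 1649149$ ($N = 1633399 + 1125 \cdot 14 = 1633399 + 15750 = 1649149$)
$\left(N - 2416059\right) + f{\left(-530 + 100 \right)} = \left(1649149 - 2416059\right) + \left(-530 + 100\right)^{2} = -766910 + \left(-430\right)^{2} = -766910 + 184900 = -582010$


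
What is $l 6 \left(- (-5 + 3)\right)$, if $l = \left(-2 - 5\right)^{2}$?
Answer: $588$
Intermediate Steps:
$l = 49$ ($l = \left(-7\right)^{2} = 49$)
$l 6 \left(- (-5 + 3)\right) = 49 \cdot 6 \left(- (-5 + 3)\right) = 294 \left(\left(-1\right) \left(-2\right)\right) = 294 \cdot 2 = 588$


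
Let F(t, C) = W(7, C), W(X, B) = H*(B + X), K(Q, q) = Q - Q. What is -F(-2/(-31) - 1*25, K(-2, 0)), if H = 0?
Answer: 0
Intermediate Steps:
K(Q, q) = 0
W(X, B) = 0 (W(X, B) = 0*(B + X) = 0)
F(t, C) = 0
-F(-2/(-31) - 1*25, K(-2, 0)) = -1*0 = 0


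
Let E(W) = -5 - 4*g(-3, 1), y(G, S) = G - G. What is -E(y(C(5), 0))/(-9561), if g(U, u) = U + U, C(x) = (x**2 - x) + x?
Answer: 19/9561 ≈ 0.0019872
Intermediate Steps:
C(x) = x**2
y(G, S) = 0
g(U, u) = 2*U
E(W) = 19 (E(W) = -5 - 8*(-3) = -5 - 4*(-6) = -5 + 24 = 19)
-E(y(C(5), 0))/(-9561) = -19/(-9561) = -19*(-1)/9561 = -1*(-19/9561) = 19/9561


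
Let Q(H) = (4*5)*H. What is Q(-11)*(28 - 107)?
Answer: 17380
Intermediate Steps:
Q(H) = 20*H
Q(-11)*(28 - 107) = (20*(-11))*(28 - 107) = -220*(-79) = 17380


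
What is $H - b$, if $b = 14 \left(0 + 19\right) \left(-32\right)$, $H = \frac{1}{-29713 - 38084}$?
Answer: $\frac{577088063}{67797} \approx 8512.0$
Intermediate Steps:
$H = - \frac{1}{67797}$ ($H = \frac{1}{-67797} = - \frac{1}{67797} \approx -1.475 \cdot 10^{-5}$)
$b = -8512$ ($b = 14 \cdot 19 \left(-32\right) = 266 \left(-32\right) = -8512$)
$H - b = - \frac{1}{67797} - -8512 = - \frac{1}{67797} + 8512 = \frac{577088063}{67797}$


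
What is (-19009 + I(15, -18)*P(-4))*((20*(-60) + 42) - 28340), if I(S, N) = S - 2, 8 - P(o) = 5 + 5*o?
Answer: 551907580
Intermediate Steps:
P(o) = 3 - 5*o (P(o) = 8 - (5 + 5*o) = 8 + (-5 - 5*o) = 3 - 5*o)
I(S, N) = -2 + S
(-19009 + I(15, -18)*P(-4))*((20*(-60) + 42) - 28340) = (-19009 + (-2 + 15)*(3 - 5*(-4)))*((20*(-60) + 42) - 28340) = (-19009 + 13*(3 + 20))*((-1200 + 42) - 28340) = (-19009 + 13*23)*(-1158 - 28340) = (-19009 + 299)*(-29498) = -18710*(-29498) = 551907580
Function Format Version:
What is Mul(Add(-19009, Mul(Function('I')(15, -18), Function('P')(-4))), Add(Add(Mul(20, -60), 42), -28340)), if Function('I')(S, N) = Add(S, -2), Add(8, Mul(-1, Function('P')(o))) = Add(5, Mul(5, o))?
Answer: 551907580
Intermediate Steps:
Function('P')(o) = Add(3, Mul(-5, o)) (Function('P')(o) = Add(8, Mul(-1, Add(5, Mul(5, o)))) = Add(8, Add(-5, Mul(-5, o))) = Add(3, Mul(-5, o)))
Function('I')(S, N) = Add(-2, S)
Mul(Add(-19009, Mul(Function('I')(15, -18), Function('P')(-4))), Add(Add(Mul(20, -60), 42), -28340)) = Mul(Add(-19009, Mul(Add(-2, 15), Add(3, Mul(-5, -4)))), Add(Add(Mul(20, -60), 42), -28340)) = Mul(Add(-19009, Mul(13, Add(3, 20))), Add(Add(-1200, 42), -28340)) = Mul(Add(-19009, Mul(13, 23)), Add(-1158, -28340)) = Mul(Add(-19009, 299), -29498) = Mul(-18710, -29498) = 551907580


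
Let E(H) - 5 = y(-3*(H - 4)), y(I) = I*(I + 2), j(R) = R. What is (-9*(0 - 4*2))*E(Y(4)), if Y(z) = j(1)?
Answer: 7488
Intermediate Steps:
y(I) = I*(2 + I)
Y(z) = 1
E(H) = 5 + (12 - 3*H)*(14 - 3*H) (E(H) = 5 + (-3*(H - 4))*(2 - 3*(H - 4)) = 5 + (-3*(-4 + H))*(2 - 3*(-4 + H)) = 5 + (12 - 3*H)*(2 + (12 - 3*H)) = 5 + (12 - 3*H)*(14 - 3*H))
(-9*(0 - 4*2))*E(Y(4)) = (-9*(0 - 4*2))*(173 - 78*1 + 9*1**2) = (-9*(0 - 8))*(173 - 78 + 9*1) = (-9*(-8))*(173 - 78 + 9) = 72*104 = 7488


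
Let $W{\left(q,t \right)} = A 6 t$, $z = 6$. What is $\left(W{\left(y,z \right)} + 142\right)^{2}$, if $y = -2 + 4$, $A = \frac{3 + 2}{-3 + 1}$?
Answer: $2704$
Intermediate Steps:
$A = - \frac{5}{2}$ ($A = \frac{5}{-2} = 5 \left(- \frac{1}{2}\right) = - \frac{5}{2} \approx -2.5$)
$y = 2$
$W{\left(q,t \right)} = - 15 t$ ($W{\left(q,t \right)} = \left(- \frac{5}{2}\right) 6 t = - 15 t$)
$\left(W{\left(y,z \right)} + 142\right)^{2} = \left(\left(-15\right) 6 + 142\right)^{2} = \left(-90 + 142\right)^{2} = 52^{2} = 2704$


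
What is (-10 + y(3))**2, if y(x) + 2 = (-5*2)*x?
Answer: 1764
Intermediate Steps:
y(x) = -2 - 10*x (y(x) = -2 + (-5*2)*x = -2 - 10*x)
(-10 + y(3))**2 = (-10 + (-2 - 10*3))**2 = (-10 + (-2 - 30))**2 = (-10 - 32)**2 = (-42)**2 = 1764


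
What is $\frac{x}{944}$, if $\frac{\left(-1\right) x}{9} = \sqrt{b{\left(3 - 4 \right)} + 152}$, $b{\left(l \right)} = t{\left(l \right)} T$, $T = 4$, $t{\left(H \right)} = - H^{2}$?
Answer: $- \frac{9 \sqrt{37}}{472} \approx -0.11598$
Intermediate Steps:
$b{\left(l \right)} = - 4 l^{2}$ ($b{\left(l \right)} = - l^{2} \cdot 4 = - 4 l^{2}$)
$x = - 18 \sqrt{37}$ ($x = - 9 \sqrt{- 4 \left(3 - 4\right)^{2} + 152} = - 9 \sqrt{- 4 \left(-1\right)^{2} + 152} = - 9 \sqrt{\left(-4\right) 1 + 152} = - 9 \sqrt{-4 + 152} = - 9 \sqrt{148} = - 9 \cdot 2 \sqrt{37} = - 18 \sqrt{37} \approx -109.49$)
$\frac{x}{944} = \frac{\left(-18\right) \sqrt{37}}{944} = - 18 \sqrt{37} \cdot \frac{1}{944} = - \frac{9 \sqrt{37}}{472}$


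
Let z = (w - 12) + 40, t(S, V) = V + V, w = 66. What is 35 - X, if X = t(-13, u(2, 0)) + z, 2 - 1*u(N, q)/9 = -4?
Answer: -167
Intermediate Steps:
u(N, q) = 54 (u(N, q) = 18 - 9*(-4) = 18 + 36 = 54)
t(S, V) = 2*V
z = 94 (z = (66 - 12) + 40 = 54 + 40 = 94)
X = 202 (X = 2*54 + 94 = 108 + 94 = 202)
35 - X = 35 - 1*202 = 35 - 202 = -167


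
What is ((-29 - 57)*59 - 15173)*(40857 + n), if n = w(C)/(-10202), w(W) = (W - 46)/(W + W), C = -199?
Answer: -3358888195524369/4060396 ≈ -8.2723e+8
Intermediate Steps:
w(W) = (-46 + W)/(2*W) (w(W) = (-46 + W)/((2*W)) = (-46 + W)*(1/(2*W)) = (-46 + W)/(2*W))
n = -245/4060396 (n = ((1/2)*(-46 - 199)/(-199))/(-10202) = ((1/2)*(-1/199)*(-245))*(-1/10202) = (245/398)*(-1/10202) = -245/4060396 ≈ -6.0339e-5)
((-29 - 57)*59 - 15173)*(40857 + n) = ((-29 - 57)*59 - 15173)*(40857 - 245/4060396) = (-86*59 - 15173)*(165895599127/4060396) = (-5074 - 15173)*(165895599127/4060396) = -20247*165895599127/4060396 = -3358888195524369/4060396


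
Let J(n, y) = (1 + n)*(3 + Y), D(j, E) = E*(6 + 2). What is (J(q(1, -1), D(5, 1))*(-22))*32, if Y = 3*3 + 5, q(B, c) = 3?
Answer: -47872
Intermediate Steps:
D(j, E) = 8*E (D(j, E) = E*8 = 8*E)
Y = 14 (Y = 9 + 5 = 14)
J(n, y) = 17 + 17*n (J(n, y) = (1 + n)*(3 + 14) = (1 + n)*17 = 17 + 17*n)
(J(q(1, -1), D(5, 1))*(-22))*32 = ((17 + 17*3)*(-22))*32 = ((17 + 51)*(-22))*32 = (68*(-22))*32 = -1496*32 = -47872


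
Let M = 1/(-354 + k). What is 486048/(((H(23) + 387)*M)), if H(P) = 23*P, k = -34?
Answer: -47146656/229 ≈ -2.0588e+5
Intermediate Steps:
M = -1/388 (M = 1/(-354 - 34) = 1/(-388) = -1/388 ≈ -0.0025773)
486048/(((H(23) + 387)*M)) = 486048/(((23*23 + 387)*(-1/388))) = 486048/(((529 + 387)*(-1/388))) = 486048/((916*(-1/388))) = 486048/(-229/97) = 486048*(-97/229) = -47146656/229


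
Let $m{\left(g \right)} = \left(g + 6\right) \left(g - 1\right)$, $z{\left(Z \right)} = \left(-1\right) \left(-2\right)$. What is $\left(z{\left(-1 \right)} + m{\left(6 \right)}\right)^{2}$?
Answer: $3844$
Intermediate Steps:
$z{\left(Z \right)} = 2$
$m{\left(g \right)} = \left(-1 + g\right) \left(6 + g\right)$ ($m{\left(g \right)} = \left(6 + g\right) \left(-1 + g\right) = \left(-1 + g\right) \left(6 + g\right)$)
$\left(z{\left(-1 \right)} + m{\left(6 \right)}\right)^{2} = \left(2 + \left(-6 + 6^{2} + 5 \cdot 6\right)\right)^{2} = \left(2 + \left(-6 + 36 + 30\right)\right)^{2} = \left(2 + 60\right)^{2} = 62^{2} = 3844$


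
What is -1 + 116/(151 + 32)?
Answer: -67/183 ≈ -0.36612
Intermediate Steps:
-1 + 116/(151 + 32) = -1 + 116/183 = -67/183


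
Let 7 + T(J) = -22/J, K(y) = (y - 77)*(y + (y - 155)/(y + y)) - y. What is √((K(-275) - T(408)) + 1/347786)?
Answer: √2634588645970864755/5216790 ≈ 311.14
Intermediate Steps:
K(y) = -y + (-77 + y)*(y + (-155 + y)/(2*y)) (K(y) = (-77 + y)*(y + (-155 + y)/((2*y))) - y = (-77 + y)*(y + (-155 + y)*(1/(2*y))) - y = (-77 + y)*(y + (-155 + y)/(2*y)) - y = -y + (-77 + y)*(y + (-155 + y)/(2*y)))
T(J) = -7 - 22/J
√((K(-275) - T(408)) + 1/347786) = √(((-116 + (-275)² - 155/2*(-275) + (11935/2)/(-275)) - (-7 - 22/408)) + 1/347786) = √(((-116 + 75625 + 42625/2 + (11935/2)*(-1/275)) - (-7 - 22*1/408)) + 1/347786) = √(((-116 + 75625 + 42625/2 - 217/10) - (-7 - 11/204)) + 1/347786) = √((483999/5 - 1*(-1439/204)) + 1/347786) = √((483999/5 + 1439/204) + 1/347786) = √(98742991/1020 + 1/347786) = √(1010042054969/10433580) = √2634588645970864755/5216790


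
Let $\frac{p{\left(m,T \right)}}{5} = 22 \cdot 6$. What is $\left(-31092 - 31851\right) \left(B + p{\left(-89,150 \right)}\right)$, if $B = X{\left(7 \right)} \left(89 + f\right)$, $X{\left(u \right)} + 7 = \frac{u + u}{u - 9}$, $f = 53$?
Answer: $83588304$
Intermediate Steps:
$X{\left(u \right)} = -7 + \frac{2 u}{-9 + u}$ ($X{\left(u \right)} = -7 + \frac{u + u}{u - 9} = -7 + \frac{2 u}{-9 + u}$)
$p{\left(m,T \right)} = 660$ ($p{\left(m,T \right)} = 5 \cdot 22 \cdot 6 = 5 \cdot 132 = 660$)
$B = -1988$ ($B = \frac{63 - 35}{-9 + 7} \left(89 + 53\right) = \frac{63 - 35}{-2} \cdot 142 = \left(- \frac{1}{2}\right) 28 \cdot 142 = \left(-14\right) 142 = -1988$)
$\left(-31092 - 31851\right) \left(B + p{\left(-89,150 \right)}\right) = \left(-31092 - 31851\right) \left(-1988 + 660\right) = \left(-62943\right) \left(-1328\right) = 83588304$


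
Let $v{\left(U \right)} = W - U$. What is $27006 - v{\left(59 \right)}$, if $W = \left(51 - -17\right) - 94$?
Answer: $27091$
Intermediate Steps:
$W = -26$ ($W = \left(51 + 17\right) - 94 = 68 - 94 = -26$)
$v{\left(U \right)} = -26 - U$
$27006 - v{\left(59 \right)} = 27006 - \left(-26 - 59\right) = 27006 - -85 = 27006 + 85 = 27091$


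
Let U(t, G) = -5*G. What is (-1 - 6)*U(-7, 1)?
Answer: 35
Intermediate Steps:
(-1 - 6)*U(-7, 1) = (-1 - 6)*(-5*1) = -7*(-5) = 35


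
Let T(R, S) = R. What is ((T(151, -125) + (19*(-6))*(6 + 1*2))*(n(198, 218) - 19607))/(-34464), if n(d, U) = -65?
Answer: -1871299/4308 ≈ -434.38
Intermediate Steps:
((T(151, -125) + (19*(-6))*(6 + 1*2))*(n(198, 218) - 19607))/(-34464) = ((151 + (19*(-6))*(6 + 1*2))*(-65 - 19607))/(-34464) = ((151 - 114*(6 + 2))*(-19672))*(-1/34464) = ((151 - 114*8)*(-19672))*(-1/34464) = ((151 - 912)*(-19672))*(-1/34464) = -761*(-19672)*(-1/34464) = 14970392*(-1/34464) = -1871299/4308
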